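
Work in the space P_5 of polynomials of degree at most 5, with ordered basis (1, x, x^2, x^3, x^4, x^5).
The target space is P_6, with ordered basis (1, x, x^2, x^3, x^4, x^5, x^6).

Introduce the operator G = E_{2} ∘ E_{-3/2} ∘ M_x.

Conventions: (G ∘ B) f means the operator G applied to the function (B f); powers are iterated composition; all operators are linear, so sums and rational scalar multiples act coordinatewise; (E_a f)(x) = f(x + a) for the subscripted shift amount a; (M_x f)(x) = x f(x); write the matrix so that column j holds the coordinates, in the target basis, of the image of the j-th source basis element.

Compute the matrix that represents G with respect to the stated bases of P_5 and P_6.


image of 1: x + 1/2
image of x: x^2 + x + 1/4
image of x^2: x^3 + (3/2)x^2 + (3/4)x + 1/8
image of x^3: x^4 + 2x^3 + (3/2)x^2 + (1/2)x + 1/16
image of x^4: x^5 + (5/2)x^4 + (5/2)x^3 + (5/4)x^2 + (5/16)x + 1/32
image of x^5: x^6 + 3x^5 + (15/4)x^4 + (5/2)x^3 + (15/16)x^2 + (3/16)x + 1/64
each image's coordinates form column j of the matrix

the matrix is [[1/2, 1/4, 1/8, 1/16, 1/32, 1/64]; [1, 1, 3/4, 1/2, 5/16, 3/16]; [0, 1, 3/2, 3/2, 5/4, 15/16]; [0, 0, 1, 2, 5/2, 5/2]; [0, 0, 0, 1, 5/2, 15/4]; [0, 0, 0, 0, 1, 3]; [0, 0, 0, 0, 0, 1]] (rows listed top to bottom)


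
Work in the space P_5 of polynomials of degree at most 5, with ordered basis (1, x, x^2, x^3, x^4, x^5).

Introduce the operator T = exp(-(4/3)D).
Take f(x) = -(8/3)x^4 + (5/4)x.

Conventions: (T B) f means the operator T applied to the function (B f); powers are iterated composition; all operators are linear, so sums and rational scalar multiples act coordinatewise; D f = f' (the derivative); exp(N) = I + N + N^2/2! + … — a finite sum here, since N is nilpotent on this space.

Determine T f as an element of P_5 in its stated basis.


order-1 term: (128/9)x^3 - 5/3
order-2 term: -(256/9)x^2
order-3 term: (2048/81)x
order-4 term: -2048/243
the series for exp(-(4/3)D) f terminates at order 4
exp(-(4/3)D) f = -(8/3)x^4 + (128/9)x^3 - (256/9)x^2 + (8597/324)x - 2453/243

the image equals g(x) = -(8/3)x^4 + (128/9)x^3 - (256/9)x^2 + (8597/324)x - 2453/243


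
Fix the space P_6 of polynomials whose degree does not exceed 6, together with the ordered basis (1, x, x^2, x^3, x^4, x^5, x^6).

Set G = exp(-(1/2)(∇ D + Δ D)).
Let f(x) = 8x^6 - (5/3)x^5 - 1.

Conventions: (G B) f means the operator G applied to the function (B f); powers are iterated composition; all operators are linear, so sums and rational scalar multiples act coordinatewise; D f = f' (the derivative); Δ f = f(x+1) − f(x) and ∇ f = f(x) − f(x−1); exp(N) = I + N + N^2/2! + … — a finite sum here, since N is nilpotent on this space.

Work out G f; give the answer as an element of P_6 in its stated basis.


order-1 term: -240x^4 + (100/3)x^3 - 480x^2 + (100/3)x - 48
order-2 term: 1440x^2 - 100x + 960
order-3 term: -960
the series for exp(-(1/2)(∇ D + Δ D)) f terminates at order 3
exp(-(1/2)(∇ D + Δ D)) f = 8x^6 - (5/3)x^5 - 240x^4 + (100/3)x^3 + 960x^2 - (200/3)x - 49

g(x) = 8x^6 - (5/3)x^5 - 240x^4 + (100/3)x^3 + 960x^2 - (200/3)x - 49


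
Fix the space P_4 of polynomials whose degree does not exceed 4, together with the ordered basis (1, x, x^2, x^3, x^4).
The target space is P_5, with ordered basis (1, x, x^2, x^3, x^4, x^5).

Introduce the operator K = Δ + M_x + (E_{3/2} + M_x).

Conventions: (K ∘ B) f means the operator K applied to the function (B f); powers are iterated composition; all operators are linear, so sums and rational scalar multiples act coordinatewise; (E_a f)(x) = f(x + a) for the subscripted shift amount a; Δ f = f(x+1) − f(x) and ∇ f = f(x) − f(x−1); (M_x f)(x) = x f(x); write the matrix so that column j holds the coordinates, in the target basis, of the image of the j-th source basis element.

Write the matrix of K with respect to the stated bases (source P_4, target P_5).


the matrix is [[1, 5/2, 13/4, 35/8, 97/16]; [2, 1, 5, 39/4, 35/2]; [0, 2, 1, 15/2, 39/2]; [0, 0, 2, 1, 10]; [0, 0, 0, 2, 1]; [0, 0, 0, 0, 2]] (rows listed top to bottom)

image of 1: 2x + 1
image of x: 2x^2 + x + 5/2
image of x^2: 2x^3 + x^2 + 5x + 13/4
image of x^3: 2x^4 + x^3 + (15/2)x^2 + (39/4)x + 35/8
image of x^4: 2x^5 + x^4 + 10x^3 + (39/2)x^2 + (35/2)x + 97/16
each image's coordinates form column j of the matrix


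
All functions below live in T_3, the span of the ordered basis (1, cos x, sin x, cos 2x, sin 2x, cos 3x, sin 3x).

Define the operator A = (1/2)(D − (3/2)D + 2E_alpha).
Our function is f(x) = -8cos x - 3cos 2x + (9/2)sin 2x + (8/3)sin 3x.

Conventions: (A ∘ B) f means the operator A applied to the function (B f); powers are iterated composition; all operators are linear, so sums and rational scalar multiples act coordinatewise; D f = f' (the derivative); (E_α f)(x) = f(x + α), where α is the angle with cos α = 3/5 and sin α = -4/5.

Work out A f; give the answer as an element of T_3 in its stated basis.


the image equals g(x) = -(24/5)cos x - (42/5)sin x - (573/100)cos 2x - (141/25)sin 2x - (1102/375)cos 3x - (312/125)sin 3x

D f = 8sin x + 9cos 2x + 6sin 2x + 8cos 3x
D f = 8sin x + 9cos 2x + 6sin 2x + 8cos 3x
(-(3/2)D) f = -12sin x - (27/2)cos 2x - 9sin 2x - 12cos 3x
E_alpha f = -(24/5)cos x - (32/5)sin x - (87/25)cos 2x - (207/50)sin 2x - (352/375)cos 3x - (312/125)sin 3x
(2E_alpha) f = -(48/5)cos x - (64/5)sin x - (174/25)cos 2x - (207/25)sin 2x - (704/375)cos 3x - (624/125)sin 3x
(D − (3/2)D + 2E_alpha) f = -(48/5)cos x - (84/5)sin x - (573/50)cos 2x - (282/25)sin 2x - (2204/375)cos 3x - (624/125)sin 3x
((1/2)(D − (3/2)D + 2E_alpha)) f = -(24/5)cos x - (42/5)sin x - (573/100)cos 2x - (141/25)sin 2x - (1102/375)cos 3x - (312/125)sin 3x


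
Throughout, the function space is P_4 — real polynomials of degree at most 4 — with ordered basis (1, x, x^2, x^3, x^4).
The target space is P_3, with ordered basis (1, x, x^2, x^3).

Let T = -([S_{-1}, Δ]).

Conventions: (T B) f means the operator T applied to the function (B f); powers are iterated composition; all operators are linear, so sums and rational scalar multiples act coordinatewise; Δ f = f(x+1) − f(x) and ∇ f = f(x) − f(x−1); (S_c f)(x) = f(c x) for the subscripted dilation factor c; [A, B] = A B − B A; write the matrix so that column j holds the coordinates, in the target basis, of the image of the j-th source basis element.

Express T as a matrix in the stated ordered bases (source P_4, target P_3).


image of 1: 0
image of x: -2
image of x^2: 4x
image of x^3: -6x^2 - 2
image of x^4: 8x^3 + 8x
each image's coordinates form column j of the matrix

the matrix is [[0, -2, 0, -2, 0]; [0, 0, 4, 0, 8]; [0, 0, 0, -6, 0]; [0, 0, 0, 0, 8]] (rows listed top to bottom)


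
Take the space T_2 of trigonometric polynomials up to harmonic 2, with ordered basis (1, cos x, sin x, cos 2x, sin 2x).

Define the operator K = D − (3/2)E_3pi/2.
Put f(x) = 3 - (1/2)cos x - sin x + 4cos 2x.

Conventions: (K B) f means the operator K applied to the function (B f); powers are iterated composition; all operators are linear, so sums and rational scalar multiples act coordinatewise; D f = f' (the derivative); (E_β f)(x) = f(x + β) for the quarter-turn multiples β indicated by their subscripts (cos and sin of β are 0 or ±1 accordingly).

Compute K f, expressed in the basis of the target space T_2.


g(x) = -9/2 - (5/2)cos x + (5/4)sin x + 6cos 2x - 8sin 2x

D f = -cos x + (1/2)sin x - 8sin 2x
E_3pi/2 f = 3 + cos x - (1/2)sin x - 4cos 2x
(-(3/2)E_3pi/2) f = -9/2 - (3/2)cos x + (3/4)sin x + 6cos 2x
(D − (3/2)E_3pi/2) f = -9/2 - (5/2)cos x + (5/4)sin x + 6cos 2x - 8sin 2x


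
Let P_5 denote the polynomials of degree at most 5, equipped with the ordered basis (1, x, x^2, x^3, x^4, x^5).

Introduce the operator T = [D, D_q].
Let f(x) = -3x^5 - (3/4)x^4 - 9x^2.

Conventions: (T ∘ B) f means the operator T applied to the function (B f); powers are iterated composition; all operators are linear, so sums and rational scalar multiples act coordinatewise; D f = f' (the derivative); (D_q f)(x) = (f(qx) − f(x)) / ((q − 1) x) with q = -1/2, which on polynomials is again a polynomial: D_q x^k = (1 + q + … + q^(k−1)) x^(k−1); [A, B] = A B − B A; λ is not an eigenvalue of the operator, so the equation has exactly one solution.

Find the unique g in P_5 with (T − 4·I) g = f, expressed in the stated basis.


g(x) = (3/4)x^5 + (3/16)x^4 - (9/128)x^3 + (1125/512)x^2 - 3375/4096

write g with unknown coordinates in the stated basis and equate coefficients in (T − 4·I) g = f
solving from the highest basis element down gives g = (3/4)x^5 + (3/16)x^4 - (9/128)x^3 + (1125/512)x^2 - 3375/4096
check: T g = -(9/32)x^3 - (27/128)x^2 - 3375/1024
so T g − 4·g = -3x^5 - (3/4)x^4 - 9x^2 = f ✓


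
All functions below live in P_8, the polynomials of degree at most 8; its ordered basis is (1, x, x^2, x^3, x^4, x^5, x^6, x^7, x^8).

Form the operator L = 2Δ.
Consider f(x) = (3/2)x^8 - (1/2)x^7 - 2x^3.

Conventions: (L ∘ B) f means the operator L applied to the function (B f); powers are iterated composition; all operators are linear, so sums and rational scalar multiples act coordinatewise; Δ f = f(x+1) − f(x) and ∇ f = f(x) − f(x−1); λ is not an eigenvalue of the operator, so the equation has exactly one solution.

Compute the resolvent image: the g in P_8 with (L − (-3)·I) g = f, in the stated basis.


write g with unknown coordinates in the stated basis and equate coefficients in (L − (-3)·I) g = f
solving from the highest basis element down gives g = (1/2)x^8 - (17/6)x^7 + (35/9)x^6 + (49/9)x^5 - (385/27)x^4 - (271/81)x^3 + (1529/81)x^2 - (875/243)x - 2270/729
check: L g = 8x^7 - (35/3)x^6 - (49/3)x^5 + (385/9)x^4 + (217/27)x^3 - (1529/27)x^2 + (875/81)x + 2270/243
so L g − (-3)·g = (3/2)x^8 - (1/2)x^7 - 2x^3 = f ✓

the result is g(x) = (1/2)x^8 - (17/6)x^7 + (35/9)x^6 + (49/9)x^5 - (385/27)x^4 - (271/81)x^3 + (1529/81)x^2 - (875/243)x - 2270/729


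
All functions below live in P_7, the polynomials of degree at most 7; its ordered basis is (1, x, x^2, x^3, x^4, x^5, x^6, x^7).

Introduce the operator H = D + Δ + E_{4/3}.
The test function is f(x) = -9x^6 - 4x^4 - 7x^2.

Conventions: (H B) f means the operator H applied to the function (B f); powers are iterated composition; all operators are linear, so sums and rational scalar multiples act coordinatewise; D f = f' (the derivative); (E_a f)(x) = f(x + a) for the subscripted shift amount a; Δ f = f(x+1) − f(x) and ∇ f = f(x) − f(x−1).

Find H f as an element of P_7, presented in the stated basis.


D f = -54x^5 - 16x^3 - 14x
Δ f = -54x^5 - 135x^4 - 196x^3 - 159x^2 - 84x - 20
E_{4/3} f = -9x^6 - 72x^5 - 244x^4 - 448x^3 - (1429/3)x^2 - (7672/27)x - 6128/81
(D + Δ + E_{4/3}) f = -9x^6 - 180x^5 - 379x^4 - 660x^3 - (1906/3)x^2 - (10318/27)x - 7748/81

g(x) = -9x^6 - 180x^5 - 379x^4 - 660x^3 - (1906/3)x^2 - (10318/27)x - 7748/81


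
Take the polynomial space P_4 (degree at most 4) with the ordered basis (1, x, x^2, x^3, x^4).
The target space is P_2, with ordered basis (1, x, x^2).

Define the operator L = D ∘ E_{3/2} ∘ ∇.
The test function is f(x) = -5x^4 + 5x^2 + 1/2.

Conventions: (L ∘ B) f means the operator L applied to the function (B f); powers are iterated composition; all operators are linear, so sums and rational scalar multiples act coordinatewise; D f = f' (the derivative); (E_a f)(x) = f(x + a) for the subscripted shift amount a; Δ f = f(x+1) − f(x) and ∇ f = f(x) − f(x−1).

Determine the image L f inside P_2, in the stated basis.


∇ f = -20x^3 + 30x^2 - 10x
E_{3/2} ∇ f = -20x^3 - 60x^2 - 55x - 15
D E_{3/2} ∇ f = -60x^2 - 120x - 55

the image equals g(x) = -60x^2 - 120x - 55


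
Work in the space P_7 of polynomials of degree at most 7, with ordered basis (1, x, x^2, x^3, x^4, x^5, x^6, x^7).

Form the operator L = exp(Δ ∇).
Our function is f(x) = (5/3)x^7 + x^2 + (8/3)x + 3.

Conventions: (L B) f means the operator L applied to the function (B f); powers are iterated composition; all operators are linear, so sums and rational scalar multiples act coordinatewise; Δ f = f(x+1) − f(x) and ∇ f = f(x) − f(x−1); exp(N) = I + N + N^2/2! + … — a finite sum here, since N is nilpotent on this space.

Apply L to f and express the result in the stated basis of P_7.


order-1 term: 70x^5 + (350/3)x^3 + (70/3)x + 2
order-2 term: 700x^3 + 700x
order-3 term: 1400x
the series for exp(Δ ∇) f terminates at order 3
exp(Δ ∇) f = (5/3)x^7 + 70x^5 + (2450/3)x^3 + x^2 + 2126x + 5

the image equals g(x) = (5/3)x^7 + 70x^5 + (2450/3)x^3 + x^2 + 2126x + 5


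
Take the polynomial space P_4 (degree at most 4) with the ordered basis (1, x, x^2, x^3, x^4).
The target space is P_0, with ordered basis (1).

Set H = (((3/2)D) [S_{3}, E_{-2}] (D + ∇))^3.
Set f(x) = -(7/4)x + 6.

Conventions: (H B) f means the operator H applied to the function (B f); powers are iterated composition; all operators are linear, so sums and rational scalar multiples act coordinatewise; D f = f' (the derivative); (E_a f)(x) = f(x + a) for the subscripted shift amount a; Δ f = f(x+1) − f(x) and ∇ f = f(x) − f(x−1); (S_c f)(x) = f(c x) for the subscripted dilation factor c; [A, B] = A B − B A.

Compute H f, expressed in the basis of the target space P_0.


D f = -7/4
∇ f = -7/4
(D + ∇) f = -7/2
E_{-2} (D + ∇) f = -7/2
S_{3} E_{-2} (D + ∇) f = -7/2
S_{3} (D + ∇) f = -7/2
E_{-2} S_{3} (D + ∇) f = -7/2
[S_{3}, E_{-2}] (D + ∇) f = 0
D [S_{3}, E_{-2}] (D + ∇) f = 0
((3/2)D) [S_{3}, E_{-2}] (D + ∇) f = 0
D (((3/2)D) [S_{3}, E_{-2}] (D + ∇)) f = 0
∇ (((3/2)D) [S_{3}, E_{-2}] (D + ∇)) f = 0
(D + ∇) (((3/2)D) [S_{3}, E_{-2}] (D + ∇)) f = 0
E_{-2} (D + ∇) (((3/2)D) [S_{3}, E_{-2}] (D + ∇)) f = 0
S_{3} E_{-2} (D + ∇) (((3/2)D) [S_{3}, E_{-2}] (D + ∇)) f = 0
S_{3} (D + ∇) (((3/2)D) [S_{3}, E_{-2}] (D + ∇)) f = 0
E_{-2} S_{3} (D + ∇) (((3/2)D) [S_{3}, E_{-2}] (D + ∇)) f = 0
[S_{3}, E_{-2}] (D + ∇) (((3/2)D) [S_{3}, E_{-2}] (D + ∇)) f = 0
D [S_{3}, E_{-2}] (D + ∇) (((3/2)D) [S_{3}, E_{-2}] (D + ∇)) f = 0
((3/2)D) [S_{3}, E_{-2}] (D + ∇) (((3/2)D) [S_{3}, E_{-2}] (D + ∇)) f = 0
D (((3/2)D) [S_{3}, E_{-2}] (D + ∇)) (((3/2)D) [S_{3}, E_{-2}] (D + ∇)) f = 0
∇ (((3/2)D) [S_{3}, E_{-2}] (D + ∇)) (((3/2)D) [S_{3}, E_{-2}] (D + ∇)) f = 0
(D + ∇) (((3/2)D) [S_{3}, E_{-2}] (D + ∇)) (((3/2)D) [S_{3}, E_{-2}] (D + ∇)) f = 0
E_{-2} (D + ∇) (((3/2)D) [S_{3}, E_{-2}] (D + ∇)) (((3/2)D) [S_{3}, E_{-2}] (D + ∇)) f = 0
S_{3} E_{-2} (D + ∇) (((3/2)D) [S_{3}, E_{-2}] (D + ∇)) (((3/2)D) [S_{3}, E_{-2}] (D + ∇)) f = 0
S_{3} (D + ∇) (((3/2)D) [S_{3}, E_{-2}] (D + ∇)) (((3/2)D) [S_{3}, E_{-2}] (D + ∇)) f = 0
E_{-2} S_{3} (D + ∇) (((3/2)D) [S_{3}, E_{-2}] (D + ∇)) (((3/2)D) [S_{3}, E_{-2}] (D + ∇)) f = 0
[S_{3}, E_{-2}] (D + ∇) (((3/2)D) [S_{3}, E_{-2}] (D + ∇)) (((3/2)D) [S_{3}, E_{-2}] (D + ∇)) f = 0
D [S_{3}, E_{-2}] (D + ∇) (((3/2)D) [S_{3}, E_{-2}] (D + ∇)) (((3/2)D) [S_{3}, E_{-2}] (D + ∇)) f = 0
((3/2)D) [S_{3}, E_{-2}] (D + ∇) (((3/2)D) [S_{3}, E_{-2}] (D + ∇)) (((3/2)D) [S_{3}, E_{-2}] (D + ∇)) f = 0

the result is g(x) = 0


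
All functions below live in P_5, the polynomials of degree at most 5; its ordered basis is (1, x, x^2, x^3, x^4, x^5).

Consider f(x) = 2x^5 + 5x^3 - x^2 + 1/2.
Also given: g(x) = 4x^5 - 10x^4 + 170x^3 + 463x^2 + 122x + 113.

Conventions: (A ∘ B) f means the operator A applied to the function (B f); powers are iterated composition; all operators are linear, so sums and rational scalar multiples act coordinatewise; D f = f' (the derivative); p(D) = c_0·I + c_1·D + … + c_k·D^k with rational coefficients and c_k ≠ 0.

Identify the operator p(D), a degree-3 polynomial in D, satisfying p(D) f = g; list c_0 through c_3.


D^0 f = 2x^5 + 5x^3 - x^2 + 1/2
D^1 f = 10x^4 + 15x^2 - 2x
D^2 f = 40x^3 + 30x - 2
D^3 f = 120x^2 + 30
matching coefficients of g against c_0 f + c_1 Df + … from the top degree down determines the c_i
solution: c_0 = 2, c_1 = -1, c_2 = 4, c_3 = 4

c_0 = 2, c_1 = -1, c_2 = 4, c_3 = 4


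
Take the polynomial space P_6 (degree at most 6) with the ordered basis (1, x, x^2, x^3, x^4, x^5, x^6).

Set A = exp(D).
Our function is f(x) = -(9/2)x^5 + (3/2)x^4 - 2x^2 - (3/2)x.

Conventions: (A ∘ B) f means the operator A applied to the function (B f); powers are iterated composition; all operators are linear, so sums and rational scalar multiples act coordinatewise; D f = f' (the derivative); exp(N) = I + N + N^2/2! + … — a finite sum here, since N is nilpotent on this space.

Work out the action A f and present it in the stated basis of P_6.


the result is g(x) = -(9/2)x^5 - 21x^4 - 39x^3 - 38x^2 - 22x - 13/2

order-1 term: -(45/2)x^4 + 6x^3 - 4x - 3/2
order-2 term: -45x^3 + 9x^2 - 2
order-3 term: -45x^2 + 6x
order-4 term: -(45/2)x + 3/2
order-5 term: -9/2
the series for exp(D) f terminates at order 5
exp(D) f = -(9/2)x^5 - 21x^4 - 39x^3 - 38x^2 - 22x - 13/2


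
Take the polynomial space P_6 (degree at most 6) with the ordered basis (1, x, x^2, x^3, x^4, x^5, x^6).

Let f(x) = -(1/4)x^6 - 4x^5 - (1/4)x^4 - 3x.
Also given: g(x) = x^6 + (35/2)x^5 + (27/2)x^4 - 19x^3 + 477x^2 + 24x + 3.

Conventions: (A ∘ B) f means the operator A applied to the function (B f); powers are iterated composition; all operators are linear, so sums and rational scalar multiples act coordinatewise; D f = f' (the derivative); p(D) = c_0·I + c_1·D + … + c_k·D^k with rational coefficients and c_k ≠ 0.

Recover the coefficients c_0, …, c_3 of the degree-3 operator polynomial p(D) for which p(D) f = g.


D^0 f = -(1/4)x^6 - 4x^5 - (1/4)x^4 - 3x
D^1 f = -(3/2)x^5 - 20x^4 - x^3 - 3
D^2 f = -(15/2)x^4 - 80x^3 - 3x^2
D^3 f = -30x^3 - 240x^2 - 6x
matching coefficients of g against c_0 f + c_1 Df + … from the top degree down determines the c_i
solution: c_0 = -4, c_1 = -1, c_2 = 1, c_3 = -2

p(D) = -4·I − D + D^2 − 2·D^3, i.e. c_0 = -4, c_1 = -1, c_2 = 1, c_3 = -2


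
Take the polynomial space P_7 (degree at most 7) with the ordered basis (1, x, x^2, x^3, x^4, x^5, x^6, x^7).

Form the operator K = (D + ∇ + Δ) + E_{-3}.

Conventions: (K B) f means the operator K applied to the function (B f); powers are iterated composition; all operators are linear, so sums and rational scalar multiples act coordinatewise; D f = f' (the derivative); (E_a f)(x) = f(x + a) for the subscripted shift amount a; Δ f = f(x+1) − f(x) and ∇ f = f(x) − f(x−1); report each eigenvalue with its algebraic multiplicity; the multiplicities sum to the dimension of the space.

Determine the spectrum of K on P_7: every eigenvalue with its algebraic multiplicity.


λ = 1 (multiplicity 8)

image of 1: 1
image of x: x
image of x^2: x^2 + 9
image of x^3: x^3 + 27x - 25
image of x^4: x^4 + 54x^2 - 100x + 81
image of x^5: x^5 + 90x^3 - 250x^2 + 405x - 241
image of x^6: x^6 + 135x^4 - 500x^3 + 1215x^2 - 1446x + 729
image of x^7: x^7 + 189x^5 - 875x^4 + 2835x^3 - 5061x^2 + 5103x - 2185
the matrix is upper triangular; its diagonal is (1, 1, 1, 1, 1, 1, 1, 1)
for a triangular matrix the eigenvalues are the diagonal entries, with algebraic multiplicity their repetition count


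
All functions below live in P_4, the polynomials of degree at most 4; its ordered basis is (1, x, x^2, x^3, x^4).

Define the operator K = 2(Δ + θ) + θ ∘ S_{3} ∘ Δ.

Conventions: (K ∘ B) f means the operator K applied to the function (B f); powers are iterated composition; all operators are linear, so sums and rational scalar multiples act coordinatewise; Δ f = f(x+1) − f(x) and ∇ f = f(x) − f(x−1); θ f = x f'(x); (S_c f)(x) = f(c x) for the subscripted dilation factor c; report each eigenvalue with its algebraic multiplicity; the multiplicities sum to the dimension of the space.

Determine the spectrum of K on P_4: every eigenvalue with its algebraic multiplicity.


λ = 0 (multiplicity 1), λ = 2 (multiplicity 1), λ = 4 (multiplicity 1), λ = 6 (multiplicity 1), λ = 8 (multiplicity 1)

image of 1: 0
image of x: 2x + 2
image of x^2: 4x^2 + 10x + 2
image of x^3: 6x^3 + 60x^2 + 15x + 2
image of x^4: 8x^4 + 332x^3 + 120x^2 + 20x + 2
the matrix is upper triangular; its diagonal is (0, 2, 4, 6, 8)
for a triangular matrix the eigenvalues are the diagonal entries, with algebraic multiplicity their repetition count


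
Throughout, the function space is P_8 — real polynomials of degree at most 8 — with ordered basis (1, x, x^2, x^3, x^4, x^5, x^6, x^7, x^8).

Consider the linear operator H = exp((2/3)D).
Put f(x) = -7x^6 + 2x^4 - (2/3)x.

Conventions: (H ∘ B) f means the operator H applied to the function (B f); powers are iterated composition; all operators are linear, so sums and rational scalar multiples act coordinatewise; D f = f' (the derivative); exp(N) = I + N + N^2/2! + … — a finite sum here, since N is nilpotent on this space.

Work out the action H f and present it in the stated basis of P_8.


the image equals g(x) = -7x^6 - 28x^5 - (134/3)x^4 - (976/27)x^3 - (416/27)x^2 - (310/81)x - 484/729

order-1 term: -28x^5 + (16/3)x^3 - 4/9
order-2 term: -(140/3)x^4 + (16/3)x^2
order-3 term: -(1120/27)x^3 + (64/27)x
order-4 term: -(560/27)x^2 + 32/81
order-5 term: -(448/81)x
order-6 term: -448/729
the series for exp((2/3)D) f terminates at order 6
exp((2/3)D) f = -7x^6 - 28x^5 - (134/3)x^4 - (976/27)x^3 - (416/27)x^2 - (310/81)x - 484/729


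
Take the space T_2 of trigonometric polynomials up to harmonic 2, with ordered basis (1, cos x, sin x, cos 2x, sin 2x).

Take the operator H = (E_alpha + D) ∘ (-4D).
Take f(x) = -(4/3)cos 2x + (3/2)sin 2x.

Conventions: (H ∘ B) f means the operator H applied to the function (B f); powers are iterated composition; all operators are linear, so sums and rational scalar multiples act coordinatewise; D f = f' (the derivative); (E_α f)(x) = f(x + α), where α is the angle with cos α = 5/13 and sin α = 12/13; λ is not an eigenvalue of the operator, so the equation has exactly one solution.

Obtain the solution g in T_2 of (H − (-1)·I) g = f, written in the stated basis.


write g with unknown coordinates in the stated basis and equate coefficients in (H − (-1)·I) g = f
solving from the highest basis element down gives g = -(19616/276891)cos 2x + (26881/553782)sin 2x
check: H g = -(116524/92297)cos 2x + (401896/276891)sin 2x
so H g − (-1)·g = -(4/3)cos 2x + (3/2)sin 2x = f ✓

g(x) = -(19616/276891)cos 2x + (26881/553782)sin 2x


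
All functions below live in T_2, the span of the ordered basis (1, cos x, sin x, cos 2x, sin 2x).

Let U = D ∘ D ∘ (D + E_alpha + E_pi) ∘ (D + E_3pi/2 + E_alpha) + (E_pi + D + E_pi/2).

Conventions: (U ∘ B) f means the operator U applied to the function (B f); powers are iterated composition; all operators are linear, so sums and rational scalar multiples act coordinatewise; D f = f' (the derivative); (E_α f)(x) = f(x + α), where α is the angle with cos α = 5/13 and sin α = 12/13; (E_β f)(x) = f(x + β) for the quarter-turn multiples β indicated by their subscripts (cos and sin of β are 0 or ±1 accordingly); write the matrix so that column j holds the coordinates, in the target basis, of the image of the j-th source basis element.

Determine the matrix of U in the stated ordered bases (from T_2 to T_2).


the matrix is [[2, 0, 0, 0, 0]; [0, 171/169, 309/169, 0, 0]; [0, -309/169, 171/169, 0, 0]; [0, 0, 0, 896656/28561, 493138/28561]; [0, 0, 0, -493138/28561, 896656/28561]] (rows listed top to bottom)

image of 1: 2
image of cos x: (171/169)cos x - (309/169)sin x
image of sin x: (309/169)cos x + (171/169)sin x
image of cos 2x: (896656/28561)cos 2x - (493138/28561)sin 2x
image of sin 2x: (493138/28561)cos 2x + (896656/28561)sin 2x
each image's coordinates form column j of the matrix


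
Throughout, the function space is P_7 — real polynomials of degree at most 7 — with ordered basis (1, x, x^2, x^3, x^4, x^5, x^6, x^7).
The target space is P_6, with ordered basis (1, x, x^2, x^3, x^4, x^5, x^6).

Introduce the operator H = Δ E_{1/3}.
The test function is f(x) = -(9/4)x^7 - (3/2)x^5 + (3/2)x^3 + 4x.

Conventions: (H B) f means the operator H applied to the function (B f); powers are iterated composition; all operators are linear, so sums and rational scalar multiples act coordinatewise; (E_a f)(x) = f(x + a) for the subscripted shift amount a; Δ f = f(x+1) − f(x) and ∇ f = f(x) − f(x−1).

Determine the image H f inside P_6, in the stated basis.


E_{1/3} f = -(9/4)x^7 - (21/4)x^6 - (27/4)x^5 - (65/12)x^4 - (41/36)x^3 + (3/4)x^2 + (1421/324)x + 1343/972
Δ E_{1/3} f = -(63/4)x^6 - (315/4)x^5 - (765/4)x^4 - (3275/12)x^3 - (2753/12)x^2 - (1255/12)x - 5077/324

g(x) = -(63/4)x^6 - (315/4)x^5 - (765/4)x^4 - (3275/12)x^3 - (2753/12)x^2 - (1255/12)x - 5077/324


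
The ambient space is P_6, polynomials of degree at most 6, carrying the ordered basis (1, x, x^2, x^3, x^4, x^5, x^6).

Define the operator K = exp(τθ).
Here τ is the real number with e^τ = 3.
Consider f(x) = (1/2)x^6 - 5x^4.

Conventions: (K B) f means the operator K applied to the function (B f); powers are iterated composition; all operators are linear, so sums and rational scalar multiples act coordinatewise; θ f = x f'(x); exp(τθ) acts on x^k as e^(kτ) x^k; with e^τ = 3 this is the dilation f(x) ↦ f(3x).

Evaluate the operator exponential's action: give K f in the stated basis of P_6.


exp(τθ) x^k = e^(kτ) x^k; with e^τ = 3 this sends x^k to 3^k x^k
x^4 ↦ 81 x^4
x^6 ↦ 729 x^6
applying this coordinatewise to f: exp(τθ) f = (729/2)x^6 - 405x^4

the result is g(x) = (729/2)x^6 - 405x^4


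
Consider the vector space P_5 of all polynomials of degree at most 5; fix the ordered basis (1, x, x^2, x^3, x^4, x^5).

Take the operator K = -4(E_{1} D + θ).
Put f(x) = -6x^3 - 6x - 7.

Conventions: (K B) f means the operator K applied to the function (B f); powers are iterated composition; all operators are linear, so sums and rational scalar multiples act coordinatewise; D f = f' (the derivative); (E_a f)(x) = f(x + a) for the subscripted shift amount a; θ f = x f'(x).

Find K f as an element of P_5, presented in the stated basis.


the image equals g(x) = 72x^3 + 72x^2 + 168x + 96

D f = -18x^2 - 6
E_{1} D f = -18x^2 - 36x - 24
θ f = -18x^3 - 6x
(E_{1} D + θ) f = -18x^3 - 18x^2 - 42x - 24
(-4(E_{1} D + θ)) f = 72x^3 + 72x^2 + 168x + 96


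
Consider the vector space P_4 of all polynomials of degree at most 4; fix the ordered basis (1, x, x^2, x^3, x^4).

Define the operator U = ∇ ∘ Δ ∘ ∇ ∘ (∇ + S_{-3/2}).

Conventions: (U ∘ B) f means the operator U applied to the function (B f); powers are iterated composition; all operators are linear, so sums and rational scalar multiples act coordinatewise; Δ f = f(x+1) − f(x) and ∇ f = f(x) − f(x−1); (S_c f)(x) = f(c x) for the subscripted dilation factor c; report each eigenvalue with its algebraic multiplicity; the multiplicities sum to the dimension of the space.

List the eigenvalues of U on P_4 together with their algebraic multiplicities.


image of 1: 0
image of x: 0
image of x^2: 0
image of x^3: -81/4
image of x^4: (243/2)x - 147/4
the matrix is upper triangular; its diagonal is (0, 0, 0, 0, 0)
for a triangular matrix the eigenvalues are the diagonal entries, with algebraic multiplicity their repetition count

λ = 0 (multiplicity 5)


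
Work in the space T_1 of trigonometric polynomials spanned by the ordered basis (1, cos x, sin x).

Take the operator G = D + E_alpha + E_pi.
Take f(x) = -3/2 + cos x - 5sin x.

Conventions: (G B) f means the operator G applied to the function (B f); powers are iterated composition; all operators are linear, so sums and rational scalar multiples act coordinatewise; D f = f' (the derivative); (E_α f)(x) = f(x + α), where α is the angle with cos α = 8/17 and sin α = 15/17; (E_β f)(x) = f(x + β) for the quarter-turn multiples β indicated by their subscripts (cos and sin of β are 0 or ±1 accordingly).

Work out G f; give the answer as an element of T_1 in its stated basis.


D f = -5cos x - sin x
E_alpha f = -3/2 - (67/17)cos x - (55/17)sin x
E_pi f = -3/2 - cos x + 5sin x
(D + E_alpha + E_pi) f = -3 - (169/17)cos x + (13/17)sin x

the image equals g(x) = -3 - (169/17)cos x + (13/17)sin x


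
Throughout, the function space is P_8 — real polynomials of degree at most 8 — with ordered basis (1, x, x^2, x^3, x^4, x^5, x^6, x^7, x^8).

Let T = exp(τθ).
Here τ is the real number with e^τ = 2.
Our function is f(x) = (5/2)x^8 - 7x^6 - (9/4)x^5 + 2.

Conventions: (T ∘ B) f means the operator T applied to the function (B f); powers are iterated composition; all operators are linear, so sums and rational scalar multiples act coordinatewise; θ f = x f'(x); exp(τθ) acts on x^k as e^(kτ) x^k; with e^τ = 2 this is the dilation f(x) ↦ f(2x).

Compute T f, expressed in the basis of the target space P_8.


exp(τθ) x^k = e^(kτ) x^k; with e^τ = 2 this sends x^k to 2^k x^k
x^5 ↦ 32 x^5
x^6 ↦ 64 x^6
x^8 ↦ 256 x^8
applying this coordinatewise to f: exp(τθ) f = 640x^8 - 448x^6 - 72x^5 + 2

g(x) = 640x^8 - 448x^6 - 72x^5 + 2


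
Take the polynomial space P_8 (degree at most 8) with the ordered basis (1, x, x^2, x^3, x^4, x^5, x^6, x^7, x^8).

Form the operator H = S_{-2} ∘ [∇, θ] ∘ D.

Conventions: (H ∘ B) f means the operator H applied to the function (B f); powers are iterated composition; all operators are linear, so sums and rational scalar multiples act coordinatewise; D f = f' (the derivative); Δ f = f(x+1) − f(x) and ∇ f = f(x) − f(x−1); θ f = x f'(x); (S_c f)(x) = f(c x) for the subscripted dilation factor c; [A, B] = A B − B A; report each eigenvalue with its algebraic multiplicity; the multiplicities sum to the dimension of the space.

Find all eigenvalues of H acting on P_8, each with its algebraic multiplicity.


image of 1: 0
image of x: 0
image of x^2: 2
image of x^3: -12x - 6
image of x^4: 48x^2 + 48x + 12
image of x^5: -160x^3 - 240x^2 - 120x - 20
image of x^6: 480x^4 + 960x^3 + 720x^2 + 240x + 30
image of x^7: -1344x^5 - 3360x^4 - 3360x^3 - 1680x^2 - 420x - 42
image of x^8: 3584x^6 + 10752x^5 + 13440x^4 + 8960x^3 + 3360x^2 + 672x + 56
the matrix is upper triangular; its diagonal is (0, 0, 0, 0, 0, 0, 0, 0, 0)
for a triangular matrix the eigenvalues are the diagonal entries, with algebraic multiplicity their repetition count

λ = 0 (multiplicity 9)


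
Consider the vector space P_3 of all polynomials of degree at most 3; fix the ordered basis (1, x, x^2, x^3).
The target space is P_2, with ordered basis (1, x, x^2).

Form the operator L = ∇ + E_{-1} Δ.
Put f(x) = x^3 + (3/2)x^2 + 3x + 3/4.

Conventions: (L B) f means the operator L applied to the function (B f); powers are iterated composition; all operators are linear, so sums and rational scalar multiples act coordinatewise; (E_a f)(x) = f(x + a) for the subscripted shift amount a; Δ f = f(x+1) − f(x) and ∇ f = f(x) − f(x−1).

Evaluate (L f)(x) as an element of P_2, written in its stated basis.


the image equals g(x) = 6x^2 + 5

∇ f = 3x^2 + 5/2
Δ f = 3x^2 + 6x + 11/2
E_{-1} Δ f = 3x^2 + 5/2
(∇ + E_{-1} Δ) f = 6x^2 + 5


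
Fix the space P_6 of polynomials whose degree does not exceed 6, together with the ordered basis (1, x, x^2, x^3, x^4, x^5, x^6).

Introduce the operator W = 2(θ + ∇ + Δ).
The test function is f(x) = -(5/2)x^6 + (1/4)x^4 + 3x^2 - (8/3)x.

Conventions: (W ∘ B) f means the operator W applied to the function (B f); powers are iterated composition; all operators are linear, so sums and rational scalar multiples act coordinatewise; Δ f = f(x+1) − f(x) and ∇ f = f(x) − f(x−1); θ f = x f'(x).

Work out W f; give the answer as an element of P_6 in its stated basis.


θ f = -15x^6 + x^4 + 6x^2 - (8/3)x
∇ f = -15x^5 + (75/2)x^4 - 49x^3 + 36x^2 - 8x - 41/12
Δ f = -15x^5 - (75/2)x^4 - 49x^3 - 36x^2 - 8x - 23/12
(θ + ∇ + Δ) f = -15x^6 - 30x^5 + x^4 - 98x^3 + 6x^2 - (56/3)x - 16/3
(2(θ + ∇ + Δ)) f = -30x^6 - 60x^5 + 2x^4 - 196x^3 + 12x^2 - (112/3)x - 32/3

the result is g(x) = -30x^6 - 60x^5 + 2x^4 - 196x^3 + 12x^2 - (112/3)x - 32/3


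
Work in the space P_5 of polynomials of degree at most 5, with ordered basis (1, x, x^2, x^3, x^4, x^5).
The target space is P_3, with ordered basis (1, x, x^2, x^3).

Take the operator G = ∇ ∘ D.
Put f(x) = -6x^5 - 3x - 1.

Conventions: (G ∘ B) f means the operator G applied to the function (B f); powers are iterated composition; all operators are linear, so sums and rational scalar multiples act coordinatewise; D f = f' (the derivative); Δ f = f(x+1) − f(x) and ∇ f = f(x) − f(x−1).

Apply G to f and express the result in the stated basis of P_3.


D f = -30x^4 - 3
∇ D f = -120x^3 + 180x^2 - 120x + 30

the result is g(x) = -120x^3 + 180x^2 - 120x + 30


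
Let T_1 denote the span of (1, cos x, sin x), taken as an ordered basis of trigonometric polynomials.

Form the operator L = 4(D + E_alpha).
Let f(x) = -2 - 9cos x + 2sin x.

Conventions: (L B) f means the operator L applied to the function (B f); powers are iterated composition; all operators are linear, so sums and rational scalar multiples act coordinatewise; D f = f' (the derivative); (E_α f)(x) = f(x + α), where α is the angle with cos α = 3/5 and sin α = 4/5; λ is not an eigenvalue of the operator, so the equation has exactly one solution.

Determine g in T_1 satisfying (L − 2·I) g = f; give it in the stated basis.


write g with unknown coordinates in the stated basis and equate coefficients in (L − 2·I) g = f
solving from the highest basis element down gives g = -1 - (9/26)cos x - (16/13)sin x
check: L g = -4 - (126/13)cos x - (6/13)sin x
so L g − 2·g = -2 - 9cos x + 2sin x = f ✓

the result is g(x) = -1 - (9/26)cos x - (16/13)sin x


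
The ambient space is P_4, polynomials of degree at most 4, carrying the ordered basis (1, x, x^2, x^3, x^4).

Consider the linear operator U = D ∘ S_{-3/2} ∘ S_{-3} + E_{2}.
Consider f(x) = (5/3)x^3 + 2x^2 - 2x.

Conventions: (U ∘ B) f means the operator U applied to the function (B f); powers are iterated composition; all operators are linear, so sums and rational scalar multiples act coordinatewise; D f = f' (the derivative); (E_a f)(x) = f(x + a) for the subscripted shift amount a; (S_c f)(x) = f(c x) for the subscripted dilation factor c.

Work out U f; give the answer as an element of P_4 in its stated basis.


S_{-3} f = -45x^3 + 18x^2 + 6x
S_{-3/2} S_{-3} f = (1215/8)x^3 + (81/2)x^2 - 9x
D S_{-3/2} S_{-3} f = (3645/8)x^2 + 81x - 9
E_{2} f = (5/3)x^3 + 12x^2 + 26x + 52/3
(D ∘ S_{-3/2} ∘ S_{-3} + E_{2}) f = (5/3)x^3 + (3741/8)x^2 + 107x + 25/3

the image equals g(x) = (5/3)x^3 + (3741/8)x^2 + 107x + 25/3


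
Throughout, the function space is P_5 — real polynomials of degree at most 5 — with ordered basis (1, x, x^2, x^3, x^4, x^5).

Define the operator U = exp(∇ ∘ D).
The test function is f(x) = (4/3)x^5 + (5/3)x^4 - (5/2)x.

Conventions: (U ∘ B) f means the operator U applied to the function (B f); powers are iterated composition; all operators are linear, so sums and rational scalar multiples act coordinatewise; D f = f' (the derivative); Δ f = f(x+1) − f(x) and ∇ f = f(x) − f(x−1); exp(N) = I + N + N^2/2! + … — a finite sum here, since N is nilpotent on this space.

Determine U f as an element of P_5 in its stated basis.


g(x) = (4/3)x^5 + (5/3)x^4 + (80/3)x^3 - 20x^2 + (505/6)x - 60

order-1 term: (80/3)x^3 - 20x^2 + (20/3)x
order-2 term: 80x - 60
the series for exp(∇ ∘ D) f terminates at order 2
exp(∇ ∘ D) f = (4/3)x^5 + (5/3)x^4 + (80/3)x^3 - 20x^2 + (505/6)x - 60


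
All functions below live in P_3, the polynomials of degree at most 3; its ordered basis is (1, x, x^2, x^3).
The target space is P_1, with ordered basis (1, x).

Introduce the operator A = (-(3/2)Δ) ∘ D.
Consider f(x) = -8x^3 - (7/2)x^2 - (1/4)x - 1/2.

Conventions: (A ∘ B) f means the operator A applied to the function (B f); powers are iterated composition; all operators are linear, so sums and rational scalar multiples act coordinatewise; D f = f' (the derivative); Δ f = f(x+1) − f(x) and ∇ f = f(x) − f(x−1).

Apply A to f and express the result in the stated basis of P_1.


g(x) = 72x + 93/2

D f = -24x^2 - 7x - 1/4
Δ D f = -48x - 31
(-(3/2)Δ) D f = 72x + 93/2


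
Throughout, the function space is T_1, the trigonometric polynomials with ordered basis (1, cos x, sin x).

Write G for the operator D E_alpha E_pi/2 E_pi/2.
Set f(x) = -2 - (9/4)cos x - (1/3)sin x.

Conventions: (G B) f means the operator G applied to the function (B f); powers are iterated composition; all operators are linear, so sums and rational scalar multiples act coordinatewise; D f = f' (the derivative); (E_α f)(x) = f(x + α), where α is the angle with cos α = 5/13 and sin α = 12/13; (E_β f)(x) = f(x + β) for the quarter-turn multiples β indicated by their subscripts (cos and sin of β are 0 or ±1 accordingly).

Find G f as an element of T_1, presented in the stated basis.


the result is g(x) = -(76/39)cos x - (61/52)sin x

E_pi/2 f = -2 - (1/3)cos x + (9/4)sin x
E_pi/2 E_pi/2 f = -2 + (9/4)cos x + (1/3)sin x
E_alpha E_pi/2 E_pi/2 f = -2 + (61/52)cos x - (76/39)sin x
D (E_alpha E_pi/2 E_pi/2) f = -(76/39)cos x - (61/52)sin x


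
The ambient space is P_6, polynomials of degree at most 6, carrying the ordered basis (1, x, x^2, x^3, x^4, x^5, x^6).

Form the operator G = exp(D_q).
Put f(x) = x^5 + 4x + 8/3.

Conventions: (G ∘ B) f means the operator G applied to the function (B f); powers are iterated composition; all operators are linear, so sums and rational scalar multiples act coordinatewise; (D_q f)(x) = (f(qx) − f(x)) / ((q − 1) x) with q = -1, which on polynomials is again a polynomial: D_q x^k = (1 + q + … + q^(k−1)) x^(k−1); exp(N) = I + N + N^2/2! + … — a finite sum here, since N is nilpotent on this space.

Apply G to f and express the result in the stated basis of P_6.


the image equals g(x) = x^5 + x^4 + 4x + 20/3

order-1 term: x^4 + 4
the series for exp(D_q) f terminates at order 1
exp(D_q) f = x^5 + x^4 + 4x + 20/3


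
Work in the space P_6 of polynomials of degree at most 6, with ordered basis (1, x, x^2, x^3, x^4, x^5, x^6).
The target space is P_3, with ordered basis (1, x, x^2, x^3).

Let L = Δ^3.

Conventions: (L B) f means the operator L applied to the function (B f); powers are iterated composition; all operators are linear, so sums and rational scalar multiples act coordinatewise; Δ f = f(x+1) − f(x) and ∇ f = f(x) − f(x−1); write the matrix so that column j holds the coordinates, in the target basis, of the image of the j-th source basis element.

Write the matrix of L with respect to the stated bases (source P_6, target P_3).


image of 1: 0
image of x: 0
image of x^2: 0
image of x^3: 6
image of x^4: 24x + 36
image of x^5: 60x^2 + 180x + 150
image of x^6: 120x^3 + 540x^2 + 900x + 540
each image's coordinates form column j of the matrix

the matrix is [[0, 0, 0, 6, 36, 150, 540]; [0, 0, 0, 0, 24, 180, 900]; [0, 0, 0, 0, 0, 60, 540]; [0, 0, 0, 0, 0, 0, 120]] (rows listed top to bottom)


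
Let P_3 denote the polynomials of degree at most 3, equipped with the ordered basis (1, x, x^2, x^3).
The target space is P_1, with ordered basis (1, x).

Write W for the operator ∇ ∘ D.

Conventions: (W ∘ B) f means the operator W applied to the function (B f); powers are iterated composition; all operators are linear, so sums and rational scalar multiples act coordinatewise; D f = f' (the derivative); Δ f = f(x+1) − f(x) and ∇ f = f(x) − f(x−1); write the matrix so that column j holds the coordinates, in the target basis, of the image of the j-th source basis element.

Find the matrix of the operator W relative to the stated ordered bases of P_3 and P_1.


image of 1: 0
image of x: 0
image of x^2: 2
image of x^3: 6x - 3
each image's coordinates form column j of the matrix

the matrix is [[0, 0, 2, -3]; [0, 0, 0, 6]] (rows listed top to bottom)


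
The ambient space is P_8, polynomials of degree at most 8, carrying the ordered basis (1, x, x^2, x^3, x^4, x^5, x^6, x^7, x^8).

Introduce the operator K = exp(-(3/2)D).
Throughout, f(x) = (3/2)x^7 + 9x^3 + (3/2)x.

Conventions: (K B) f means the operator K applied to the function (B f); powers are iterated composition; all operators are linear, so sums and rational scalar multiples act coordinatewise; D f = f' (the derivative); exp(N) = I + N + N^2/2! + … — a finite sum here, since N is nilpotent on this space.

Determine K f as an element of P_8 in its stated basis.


g(x) = (3/2)x^7 - (63/4)x^6 + (567/8)x^5 - (2835/16)x^4 + (8793/32)x^3 - (17901/64)x^2 + (23277/128)x - 14913/256

order-1 term: -(63/4)x^6 - (81/2)x^2 - 9/4
order-2 term: (567/8)x^5 + (243/4)x
order-3 term: -(2835/16)x^4 - 243/8
order-4 term: (8505/32)x^3
order-5 term: -(15309/64)x^2
order-6 term: (15309/128)x
order-7 term: -6561/256
the series for exp(-(3/2)D) f terminates at order 7
exp(-(3/2)D) f = (3/2)x^7 - (63/4)x^6 + (567/8)x^5 - (2835/16)x^4 + (8793/32)x^3 - (17901/64)x^2 + (23277/128)x - 14913/256
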